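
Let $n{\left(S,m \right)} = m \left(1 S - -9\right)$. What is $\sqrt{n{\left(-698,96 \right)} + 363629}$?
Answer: $\sqrt{297485} \approx 545.42$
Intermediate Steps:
$n{\left(S,m \right)} = m \left(9 + S\right)$ ($n{\left(S,m \right)} = m \left(S + 9\right) = m \left(9 + S\right)$)
$\sqrt{n{\left(-698,96 \right)} + 363629} = \sqrt{96 \left(9 - 698\right) + 363629} = \sqrt{96 \left(-689\right) + 363629} = \sqrt{-66144 + 363629} = \sqrt{297485}$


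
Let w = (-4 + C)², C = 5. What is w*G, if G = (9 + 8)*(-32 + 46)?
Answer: 238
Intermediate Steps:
w = 1 (w = (-4 + 5)² = 1² = 1)
G = 238 (G = 17*14 = 238)
w*G = 1*238 = 238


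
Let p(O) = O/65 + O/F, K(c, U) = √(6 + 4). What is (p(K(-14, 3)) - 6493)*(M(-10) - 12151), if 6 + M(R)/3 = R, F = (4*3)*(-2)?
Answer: 79208107 + 500159*√10/1560 ≈ 7.9209e+7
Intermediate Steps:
F = -24 (F = 12*(-2) = -24)
M(R) = -18 + 3*R
K(c, U) = √10
p(O) = -41*O/1560 (p(O) = O/65 + O/(-24) = O*(1/65) + O*(-1/24) = O/65 - O/24 = -41*O/1560)
(p(K(-14, 3)) - 6493)*(M(-10) - 12151) = (-41*√10/1560 - 6493)*((-18 + 3*(-10)) - 12151) = (-6493 - 41*√10/1560)*((-18 - 30) - 12151) = (-6493 - 41*√10/1560)*(-48 - 12151) = (-6493 - 41*√10/1560)*(-12199) = 79208107 + 500159*√10/1560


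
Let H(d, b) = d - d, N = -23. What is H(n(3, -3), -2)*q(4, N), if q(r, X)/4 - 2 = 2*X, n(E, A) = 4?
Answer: 0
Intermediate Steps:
q(r, X) = 8 + 8*X (q(r, X) = 8 + 4*(2*X) = 8 + 8*X)
H(d, b) = 0
H(n(3, -3), -2)*q(4, N) = 0*(8 + 8*(-23)) = 0*(8 - 184) = 0*(-176) = 0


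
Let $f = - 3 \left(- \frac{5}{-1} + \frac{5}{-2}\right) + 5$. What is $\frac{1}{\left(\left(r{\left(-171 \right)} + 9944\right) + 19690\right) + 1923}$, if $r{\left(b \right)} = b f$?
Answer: $\frac{2}{63969} \approx 3.1265 \cdot 10^{-5}$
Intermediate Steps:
$f = - \frac{5}{2}$ ($f = - 3 \left(\left(-5\right) \left(-1\right) + 5 \left(- \frac{1}{2}\right)\right) + 5 = - 3 \left(5 - \frac{5}{2}\right) + 5 = \left(-3\right) \frac{5}{2} + 5 = - \frac{15}{2} + 5 = - \frac{5}{2} \approx -2.5$)
$r{\left(b \right)} = - \frac{5 b}{2}$ ($r{\left(b \right)} = b \left(- \frac{5}{2}\right) = - \frac{5 b}{2}$)
$\frac{1}{\left(\left(r{\left(-171 \right)} + 9944\right) + 19690\right) + 1923} = \frac{1}{\left(\left(\left(- \frac{5}{2}\right) \left(-171\right) + 9944\right) + 19690\right) + 1923} = \frac{1}{\left(\left(\frac{855}{2} + 9944\right) + 19690\right) + 1923} = \frac{1}{\left(\frac{20743}{2} + 19690\right) + 1923} = \frac{1}{\frac{60123}{2} + 1923} = \frac{1}{\frac{63969}{2}} = \frac{2}{63969}$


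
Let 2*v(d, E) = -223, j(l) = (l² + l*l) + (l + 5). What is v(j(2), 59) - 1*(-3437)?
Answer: 6651/2 ≈ 3325.5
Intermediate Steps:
j(l) = 5 + l + 2*l² (j(l) = (l² + l²) + (5 + l) = 2*l² + (5 + l) = 5 + l + 2*l²)
v(d, E) = -223/2 (v(d, E) = (½)*(-223) = -223/2)
v(j(2), 59) - 1*(-3437) = -223/2 - 1*(-3437) = -223/2 + 3437 = 6651/2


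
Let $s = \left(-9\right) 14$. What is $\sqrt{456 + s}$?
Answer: $\sqrt{330} \approx 18.166$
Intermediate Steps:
$s = -126$
$\sqrt{456 + s} = \sqrt{456 - 126} = \sqrt{330}$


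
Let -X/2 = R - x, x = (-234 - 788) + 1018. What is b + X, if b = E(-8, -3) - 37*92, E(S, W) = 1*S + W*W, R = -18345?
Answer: 33279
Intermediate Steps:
x = -4 (x = -1022 + 1018 = -4)
E(S, W) = S + W²
X = 36682 (X = -2*(-18345 - 1*(-4)) = -2*(-18345 + 4) = -2*(-18341) = 36682)
b = -3403 (b = (-8 + (-3)²) - 37*92 = (-8 + 9) - 3404 = 1 - 3404 = -3403)
b + X = -3403 + 36682 = 33279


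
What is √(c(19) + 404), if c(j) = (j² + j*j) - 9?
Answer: √1117 ≈ 33.422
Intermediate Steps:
c(j) = -9 + 2*j² (c(j) = (j² + j²) - 9 = 2*j² - 9 = -9 + 2*j²)
√(c(19) + 404) = √((-9 + 2*19²) + 404) = √((-9 + 2*361) + 404) = √((-9 + 722) + 404) = √(713 + 404) = √1117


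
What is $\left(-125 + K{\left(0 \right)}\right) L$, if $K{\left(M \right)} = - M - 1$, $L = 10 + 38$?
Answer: $-6048$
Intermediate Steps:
$L = 48$
$K{\left(M \right)} = -1 - M$
$\left(-125 + K{\left(0 \right)}\right) L = \left(-125 - 1\right) 48 = \left(-126\right) 48 = -6048$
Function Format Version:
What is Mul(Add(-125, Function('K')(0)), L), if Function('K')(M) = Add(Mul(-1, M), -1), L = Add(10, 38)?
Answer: -6048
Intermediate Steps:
L = 48
Function('K')(M) = Add(-1, Mul(-1, M))
Mul(Add(-125, Function('K')(0)), L) = Mul(Add(-125, Add(-1, Mul(-1, 0))), 48) = Mul(Add(-125, Add(-1, 0)), 48) = Mul(Add(-125, -1), 48) = Mul(-126, 48) = -6048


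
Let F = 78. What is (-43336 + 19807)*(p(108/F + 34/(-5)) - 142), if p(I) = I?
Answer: 225454878/65 ≈ 3.4685e+6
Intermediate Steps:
(-43336 + 19807)*(p(108/F + 34/(-5)) - 142) = (-43336 + 19807)*((108/78 + 34/(-5)) - 142) = -23529*((108*(1/78) + 34*(-⅕)) - 142) = -23529*((18/13 - 34/5) - 142) = -23529*(-352/65 - 142) = -23529*(-9582/65) = 225454878/65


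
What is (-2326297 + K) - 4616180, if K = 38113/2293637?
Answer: -15923522080736/2293637 ≈ -6.9425e+6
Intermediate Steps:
K = 38113/2293637 (K = 38113*(1/2293637) = 38113/2293637 ≈ 0.016617)
(-2326297 + K) - 4616180 = (-2326297 + 38113/2293637) - 4616180 = -5335680834076/2293637 - 4616180 = -15923522080736/2293637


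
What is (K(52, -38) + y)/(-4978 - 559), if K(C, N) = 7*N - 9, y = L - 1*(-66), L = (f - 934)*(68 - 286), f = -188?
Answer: -244387/5537 ≈ -44.137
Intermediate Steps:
L = 244596 (L = (-188 - 934)*(68 - 286) = -1122*(-218) = 244596)
y = 244662 (y = 244596 - 1*(-66) = 244596 + 66 = 244662)
K(C, N) = -9 + 7*N
(K(52, -38) + y)/(-4978 - 559) = ((-9 + 7*(-38)) + 244662)/(-4978 - 559) = ((-9 - 266) + 244662)/(-5537) = (-275 + 244662)*(-1/5537) = 244387*(-1/5537) = -244387/5537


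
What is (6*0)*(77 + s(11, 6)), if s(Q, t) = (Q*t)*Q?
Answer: 0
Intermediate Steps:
s(Q, t) = t*Q**2
(6*0)*(77 + s(11, 6)) = (6*0)*(77 + 6*11**2) = 0*(77 + 6*121) = 0*(77 + 726) = 0*803 = 0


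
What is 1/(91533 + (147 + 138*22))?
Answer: 1/94716 ≈ 1.0558e-5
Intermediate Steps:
1/(91533 + (147 + 138*22)) = 1/(91533 + (147 + 3036)) = 1/(91533 + 3183) = 1/94716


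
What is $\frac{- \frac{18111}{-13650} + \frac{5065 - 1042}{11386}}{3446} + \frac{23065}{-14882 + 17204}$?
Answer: $\frac{257366870618944}{25908369484725} \approx 9.9337$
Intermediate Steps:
$\frac{- \frac{18111}{-13650} + \frac{5065 - 1042}{11386}}{3446} + \frac{23065}{-14882 + 17204} = \left(\left(-18111\right) \left(- \frac{1}{13650}\right) + \left(5065 - 1042\right) \frac{1}{11386}\right) \frac{1}{3446} + \frac{23065}{2322} = \left(\frac{6037}{4550} + 4023 \cdot \frac{1}{11386}\right) \frac{1}{3446} + 23065 \cdot \frac{1}{2322} = \left(\frac{6037}{4550} + \frac{4023}{11386}\right) \frac{1}{3446} + \frac{23065}{2322} = \frac{21760483}{12951575} \cdot \frac{1}{3446} + \frac{23065}{2322} = \frac{21760483}{44631127450} + \frac{23065}{2322} = \frac{257366870618944}{25908369484725}$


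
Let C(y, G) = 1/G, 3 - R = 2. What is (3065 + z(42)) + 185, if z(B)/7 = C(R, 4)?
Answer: 13007/4 ≈ 3251.8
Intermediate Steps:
R = 1 (R = 3 - 1*2 = 3 - 2 = 1)
z(B) = 7/4
(3065 + z(42)) + 185 = (3065 + 7/4) + 185 = 12267/4 + 185 = 13007/4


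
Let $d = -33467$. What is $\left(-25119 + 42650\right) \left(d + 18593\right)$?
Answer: $-260756094$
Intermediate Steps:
$\left(-25119 + 42650\right) \left(d + 18593\right) = \left(-25119 + 42650\right) \left(-33467 + 18593\right) = 17531 \left(-14874\right) = -260756094$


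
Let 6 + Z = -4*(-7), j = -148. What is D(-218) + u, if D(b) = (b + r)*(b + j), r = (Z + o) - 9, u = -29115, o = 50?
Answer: 27615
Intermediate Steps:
Z = 22 (Z = -6 - 4*(-7) = -6 + 28 = 22)
r = 63 (r = (22 + 50) - 9 = 72 - 9 = 63)
D(b) = (-148 + b)*(63 + b) (D(b) = (b + 63)*(b - 148) = (63 + b)*(-148 + b) = (-148 + b)*(63 + b))
D(-218) + u = (-9324 + (-218)² - 85*(-218)) - 29115 = (-9324 + 47524 + 18530) - 29115 = 56730 - 29115 = 27615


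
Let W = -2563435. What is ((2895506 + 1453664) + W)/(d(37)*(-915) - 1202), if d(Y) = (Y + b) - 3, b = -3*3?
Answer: -1785735/24077 ≈ -74.168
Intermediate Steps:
b = -9
d(Y) = -12 + Y (d(Y) = (Y - 9) - 3 = (-9 + Y) - 3 = -12 + Y)
((2895506 + 1453664) + W)/(d(37)*(-915) - 1202) = ((2895506 + 1453664) - 2563435)/((-12 + 37)*(-915) - 1202) = (4349170 - 2563435)/(25*(-915) - 1202) = 1785735/(-22875 - 1202) = 1785735/(-24077) = 1785735*(-1/24077) = -1785735/24077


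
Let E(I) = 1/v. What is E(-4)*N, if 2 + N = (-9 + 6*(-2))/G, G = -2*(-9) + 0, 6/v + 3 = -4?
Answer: 133/36 ≈ 3.6944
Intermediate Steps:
v = -6/7 (v = 6/(-3 - 4) = 6/(-7) = 6*(-1/7) = -6/7 ≈ -0.85714)
E(I) = -7/6 (E(I) = 1/(-6/7) = -7/6)
G = 18 (G = 18 + 0 = 18)
N = -19/6 (N = -2 + (-9 + 6*(-2))/18 = -2 + (-9 - 12)*(1/18) = -2 - 21*1/18 = -2 - 7/6 = -19/6 ≈ -3.1667)
E(-4)*N = -7/6*(-19/6) = 133/36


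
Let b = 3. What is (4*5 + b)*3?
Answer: 69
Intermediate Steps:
(4*5 + b)*3 = (4*5 + 3)*3 = (20 + 3)*3 = 23*3 = 69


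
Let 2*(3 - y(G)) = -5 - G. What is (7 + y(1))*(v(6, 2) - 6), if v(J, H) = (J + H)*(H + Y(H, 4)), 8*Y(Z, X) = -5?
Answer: 65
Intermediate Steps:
Y(Z, X) = -5/8 (Y(Z, X) = (1/8)*(-5) = -5/8)
y(G) = 11/2 + G/2 (y(G) = 3 - (-5 - G)/2 = 3 + (5/2 + G/2) = 11/2 + G/2)
v(J, H) = (-5/8 + H)*(H + J) (v(J, H) = (J + H)*(H - 5/8) = (H + J)*(-5/8 + H) = (-5/8 + H)*(H + J))
(7 + y(1))*(v(6, 2) - 6) = (7 + (11/2 + (1/2)*1))*((2**2 - 5/8*2 - 5/8*6 + 2*6) - 6) = (7 + (11/2 + 1/2))*((4 - 5/4 - 15/4 + 12) - 6) = (7 + 6)*(11 - 6) = 13*5 = 65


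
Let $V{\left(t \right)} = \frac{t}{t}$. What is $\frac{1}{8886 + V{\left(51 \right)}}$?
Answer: $\frac{1}{8887} \approx 0.00011252$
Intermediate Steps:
$V{\left(t \right)} = 1$
$\frac{1}{8886 + V{\left(51 \right)}} = \frac{1}{8886 + 1} = \frac{1}{8887}$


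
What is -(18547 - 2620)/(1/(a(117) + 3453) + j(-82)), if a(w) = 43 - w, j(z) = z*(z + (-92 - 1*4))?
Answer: -53817333/49319885 ≈ -1.0912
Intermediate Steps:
j(z) = z*(-96 + z) (j(z) = z*(z + (-92 - 4)) = z*(z - 96) = z*(-96 + z))
-(18547 - 2620)/(1/(a(117) + 3453) + j(-82)) = -(18547 - 2620)/(1/((43 - 1*117) + 3453) - 82*(-96 - 82)) = -15927/(1/((43 - 117) + 3453) - 82*(-178)) = -15927/(1/(-74 + 3453) + 14596) = -15927/(1/3379 + 14596) = -15927/49319885/3379 = -15927*3379/49319885 = -1*53817333/49319885 = -53817333/49319885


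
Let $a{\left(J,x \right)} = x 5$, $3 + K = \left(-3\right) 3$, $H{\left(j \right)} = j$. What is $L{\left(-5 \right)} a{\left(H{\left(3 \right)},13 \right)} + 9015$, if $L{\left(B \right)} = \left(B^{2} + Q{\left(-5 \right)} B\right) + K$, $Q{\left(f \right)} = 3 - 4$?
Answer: $10185$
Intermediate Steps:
$Q{\left(f \right)} = -1$ ($Q{\left(f \right)} = 3 - 4 = -1$)
$K = -12$ ($K = -3 - 9 = -12$)
$a{\left(J,x \right)} = 5 x$
$L{\left(B \right)} = -12 + B^{2} - B$ ($L{\left(B \right)} = \left(B^{2} - B\right) - 12 = -12 + B^{2} - B$)
$L{\left(-5 \right)} a{\left(H{\left(3 \right)},13 \right)} + 9015 = \left(-12 + \left(-5\right)^{2} - -5\right) 5 \cdot 13 + 9015 = \left(-12 + 25 + 5\right) 65 + 9015 = 18 \cdot 65 + 9015 = 1170 + 9015 = 10185$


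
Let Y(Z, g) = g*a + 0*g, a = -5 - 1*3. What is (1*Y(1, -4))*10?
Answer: 320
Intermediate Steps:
a = -8 (a = -5 - 3 = -8)
Y(Z, g) = -8*g (Y(Z, g) = g*(-8) + 0*g = -8*g + 0 = -8*g)
(1*Y(1, -4))*10 = (1*(-8*(-4)))*10 = (1*32)*10 = 32*10 = 320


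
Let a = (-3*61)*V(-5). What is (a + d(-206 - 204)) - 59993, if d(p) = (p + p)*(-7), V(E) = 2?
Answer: -54619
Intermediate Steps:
a = -366 (a = -3*61*2 = -183*2 = -366)
d(p) = -14*p (d(p) = (2*p)*(-7) = -14*p)
(a + d(-206 - 204)) - 59993 = (-366 - 14*(-206 - 204)) - 59993 = (-366 - 14*(-410)) - 59993 = (-366 + 5740) - 59993 = 5374 - 59993 = -54619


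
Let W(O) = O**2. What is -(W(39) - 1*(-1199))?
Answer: -2720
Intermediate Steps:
-(W(39) - 1*(-1199)) = -(39**2 - 1*(-1199)) = -(1521 + 1199) = -1*2720 = -2720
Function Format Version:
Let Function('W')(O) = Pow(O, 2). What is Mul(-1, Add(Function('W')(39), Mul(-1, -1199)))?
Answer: -2720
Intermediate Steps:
Mul(-1, Add(Function('W')(39), Mul(-1, -1199))) = Mul(-1, Add(Pow(39, 2), Mul(-1, -1199))) = Mul(-1, Add(1521, 1199)) = Mul(-1, 2720) = -2720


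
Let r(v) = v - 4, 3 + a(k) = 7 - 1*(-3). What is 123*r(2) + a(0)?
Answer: -239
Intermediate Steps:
a(k) = 7 (a(k) = -3 + (7 - 1*(-3)) = -3 + (7 + 3) = -3 + 10 = 7)
r(v) = -4 + v
123*r(2) + a(0) = 123*(-4 + 2) + 7 = 123*(-2) + 7 = -246 + 7 = -239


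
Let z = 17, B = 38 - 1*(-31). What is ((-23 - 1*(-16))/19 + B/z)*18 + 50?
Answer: 37606/323 ≈ 116.43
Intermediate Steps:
B = 69 (B = 38 + 31 = 69)
((-23 - 1*(-16))/19 + B/z)*18 + 50 = ((-23 - 1*(-16))/19 + 69/17)*18 + 50 = ((-23 + 16)*(1/19) + 69*(1/17))*18 + 50 = (-7*1/19 + 69/17)*18 + 50 = (-7/19 + 69/17)*18 + 50 = (1192/323)*18 + 50 = 21456/323 + 50 = 37606/323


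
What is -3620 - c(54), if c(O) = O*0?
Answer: -3620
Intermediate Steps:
c(O) = 0
-3620 - c(54) = -3620 - 1*0 = -3620 + 0 = -3620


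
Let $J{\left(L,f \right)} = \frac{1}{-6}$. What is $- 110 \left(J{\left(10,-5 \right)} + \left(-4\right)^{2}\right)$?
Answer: $- \frac{5225}{3} \approx -1741.7$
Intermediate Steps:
$J{\left(L,f \right)} = - \frac{1}{6}$
$- 110 \left(J{\left(10,-5 \right)} + \left(-4\right)^{2}\right) = - 110 \left(- \frac{1}{6} + \left(-4\right)^{2}\right) = - 110 \left(- \frac{1}{6} + 16\right) = \left(-110\right) \frac{95}{6} = - \frac{5225}{3}$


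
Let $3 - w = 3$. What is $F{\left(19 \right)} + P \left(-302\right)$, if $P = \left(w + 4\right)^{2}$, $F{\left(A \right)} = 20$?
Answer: $-4812$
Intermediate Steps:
$w = 0$ ($w = 3 - 3 = 0$)
$P = 16$ ($P = \left(0 + 4\right)^{2} = 4^{2} = 16$)
$F{\left(19 \right)} + P \left(-302\right) = 20 + 16 \left(-302\right) = 20 - 4832 = -4812$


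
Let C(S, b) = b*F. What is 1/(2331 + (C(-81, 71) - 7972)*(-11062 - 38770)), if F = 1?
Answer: 1/393724963 ≈ 2.5398e-9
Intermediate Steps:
C(S, b) = b (C(S, b) = b*1 = b)
1/(2331 + (C(-81, 71) - 7972)*(-11062 - 38770)) = 1/(2331 + (71 - 7972)*(-11062 - 38770)) = 1/(2331 - 7901*(-49832)) = 1/(2331 + 393722632) = 1/393724963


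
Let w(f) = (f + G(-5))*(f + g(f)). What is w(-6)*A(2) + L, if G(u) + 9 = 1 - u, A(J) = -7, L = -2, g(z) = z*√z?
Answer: -380 - 378*I*√6 ≈ -380.0 - 925.91*I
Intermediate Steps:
g(z) = z^(3/2)
G(u) = -8 - u (G(u) = -9 + (1 - u) = -8 - u)
w(f) = (-3 + f)*(f + f^(3/2)) (w(f) = (f + (-8 - 1*(-5)))*(f + f^(3/2)) = (f + (-8 + 5))*(f + f^(3/2)) = (f - 3)*(f + f^(3/2)) = (-3 + f)*(f + f^(3/2)))
w(-6)*A(2) + L = ((-6)² + (-6)^(5/2) - 3*(-6) - (-18)*I*√6)*(-7) - 2 = (36 + 36*I*√6 + 18 - (-18)*I*√6)*(-7) - 2 = (36 + 36*I*√6 + 18 + 18*I*√6)*(-7) - 2 = (54 + 54*I*√6)*(-7) - 2 = (-378 - 378*I*√6) - 2 = -380 - 378*I*√6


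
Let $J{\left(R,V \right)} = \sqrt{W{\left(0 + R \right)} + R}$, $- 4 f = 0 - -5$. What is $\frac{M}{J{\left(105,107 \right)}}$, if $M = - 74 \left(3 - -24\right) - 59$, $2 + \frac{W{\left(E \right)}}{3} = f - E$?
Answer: $\frac{4114 i \sqrt{879}}{879} \approx 138.76 i$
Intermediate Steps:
$f = - \frac{5}{4}$ ($f = - \frac{0 - -5}{4} = - \frac{0 + 5}{4} = \left(- \frac{1}{4}\right) 5 = - \frac{5}{4} \approx -1.25$)
$W{\left(E \right)} = - \frac{39}{4} - 3 E$ ($W{\left(E \right)} = -6 + 3 \left(- \frac{5}{4} - E\right) = -6 - \left(\frac{15}{4} + 3 E\right) = - \frac{39}{4} - 3 E$)
$J{\left(R,V \right)} = \sqrt{- \frac{39}{4} - 2 R}$ ($J{\left(R,V \right)} = \sqrt{\left(- \frac{39}{4} - 3 \left(0 + R\right)\right) + R} = \sqrt{\left(- \frac{39}{4} - 3 R\right) + R} = \sqrt{- \frac{39}{4} - 2 R}$)
$M = -2057$ ($M = - 74 \left(3 + 24\right) - 59 = \left(-74\right) 27 - 59 = -1998 - 59 = -2057$)
$\frac{M}{J{\left(105,107 \right)}} = - \frac{2057}{\frac{1}{2} \sqrt{-39 - 840}} = - \frac{2057}{\frac{1}{2} \sqrt{-879}} = - \frac{2057}{\frac{1}{2} i \sqrt{879}} = - 2057 \left(- \frac{2 i \sqrt{879}}{879}\right) = \frac{4114 i \sqrt{879}}{879}$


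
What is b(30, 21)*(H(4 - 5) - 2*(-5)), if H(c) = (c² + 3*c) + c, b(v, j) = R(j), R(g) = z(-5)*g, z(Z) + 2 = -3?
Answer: -735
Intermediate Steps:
z(Z) = -5 (z(Z) = -2 - 3 = -5)
R(g) = -5*g
b(v, j) = -5*j
H(c) = c² + 4*c
b(30, 21)*(H(4 - 5) - 2*(-5)) = (-5*21)*((4 - 5)*(4 + (4 - 5)) - 2*(-5)) = -105*(-(4 - 1) + 10) = -105*(-1*3 + 10) = -105*(-3 + 10) = -105*7 = -735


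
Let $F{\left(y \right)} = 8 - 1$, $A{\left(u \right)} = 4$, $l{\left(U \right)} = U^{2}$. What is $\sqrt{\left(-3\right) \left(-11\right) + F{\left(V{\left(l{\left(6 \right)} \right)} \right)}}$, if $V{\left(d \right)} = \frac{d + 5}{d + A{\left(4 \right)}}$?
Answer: $2 \sqrt{10} \approx 6.3246$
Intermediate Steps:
$V{\left(d \right)} = \frac{5 + d}{4 + d}$ ($V{\left(d \right)} = \frac{d + 5}{d + 4} = \frac{5 + d}{4 + d}$)
$F{\left(y \right)} = 7$
$\sqrt{\left(-3\right) \left(-11\right) + F{\left(V{\left(l{\left(6 \right)} \right)} \right)}} = \sqrt{\left(-3\right) \left(-11\right) + 7} = \sqrt{33 + 7} = \sqrt{40} = 2 \sqrt{10}$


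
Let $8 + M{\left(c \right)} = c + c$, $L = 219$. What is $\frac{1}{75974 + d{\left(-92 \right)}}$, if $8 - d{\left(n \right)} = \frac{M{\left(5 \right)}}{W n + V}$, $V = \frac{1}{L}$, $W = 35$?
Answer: $\frac{705179}{53580911216} \approx 1.3161 \cdot 10^{-5}$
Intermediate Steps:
$V = \frac{1}{219} \approx 0.0045662$
$M{\left(c \right)} = -8 + 2 c$ ($M{\left(c \right)} = -8 + \left(c + c\right) = -8 + 2 c$)
$d{\left(n \right)} = 8 - \frac{2}{\frac{1}{219} + 35 n}$ ($d{\left(n \right)} = 8 - \frac{-8 + 2 \cdot 5}{35 n + \frac{1}{219}} = 8 - \frac{-8 + 10}{\frac{1}{219} + 35 n} = 8 - \frac{2}{\frac{1}{219} + 35 n}$)
$\frac{1}{75974 + d{\left(-92 \right)}} = \frac{1}{75974 + \frac{10 \left(-43 + 6132 \left(-92\right)\right)}{1 + 7665 \left(-92\right)}} = \frac{1}{75974 + \frac{10 \left(-43 - 564144\right)}{1 - 705180}} = \frac{1}{75974 + 10 \frac{1}{-705179} \left(-564187\right)} = \frac{1}{75974 + 10 \left(- \frac{1}{705179}\right) \left(-564187\right)} = \frac{1}{75974 + \frac{5641870}{705179}} = \frac{1}{\frac{53580911216}{705179}} = \frac{705179}{53580911216}$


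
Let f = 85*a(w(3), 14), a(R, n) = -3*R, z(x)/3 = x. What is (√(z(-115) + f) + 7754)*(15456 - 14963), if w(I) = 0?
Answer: 3822722 + 493*I*√345 ≈ 3.8227e+6 + 9157.1*I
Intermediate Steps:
z(x) = 3*x
f = 0 (f = 85*(-3*0) = 85*0 = 0)
(√(z(-115) + f) + 7754)*(15456 - 14963) = (√(3*(-115) + 0) + 7754)*(15456 - 14963) = (√(-345 + 0) + 7754)*493 = (√(-345) + 7754)*493 = (I*√345 + 7754)*493 = (7754 + I*√345)*493 = 3822722 + 493*I*√345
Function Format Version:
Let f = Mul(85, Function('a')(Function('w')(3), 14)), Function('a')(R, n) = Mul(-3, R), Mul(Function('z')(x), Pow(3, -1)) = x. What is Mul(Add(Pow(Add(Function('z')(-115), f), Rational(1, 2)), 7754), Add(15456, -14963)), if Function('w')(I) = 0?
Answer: Add(3822722, Mul(493, I, Pow(345, Rational(1, 2)))) ≈ Add(3.8227e+6, Mul(9157.1, I))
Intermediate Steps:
Function('z')(x) = Mul(3, x)
f = 0 (f = Mul(85, Mul(-3, 0)) = Mul(85, 0) = 0)
Mul(Add(Pow(Add(Function('z')(-115), f), Rational(1, 2)), 7754), Add(15456, -14963)) = Mul(Add(Pow(Add(Mul(3, -115), 0), Rational(1, 2)), 7754), Add(15456, -14963)) = Mul(Add(Pow(Add(-345, 0), Rational(1, 2)), 7754), 493) = Mul(Add(Pow(-345, Rational(1, 2)), 7754), 493) = Mul(Add(Mul(I, Pow(345, Rational(1, 2))), 7754), 493) = Mul(Add(7754, Mul(I, Pow(345, Rational(1, 2)))), 493) = Add(3822722, Mul(493, I, Pow(345, Rational(1, 2))))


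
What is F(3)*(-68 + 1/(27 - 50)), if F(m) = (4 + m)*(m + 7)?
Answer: -109550/23 ≈ -4763.0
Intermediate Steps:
F(m) = (4 + m)*(7 + m)
F(3)*(-68 + 1/(27 - 50)) = (28 + 3**2 + 11*3)*(-68 + 1/(27 - 50)) = (28 + 9 + 33)*(-68 + 1/(-23)) = 70*(-68 - 1/23) = 70*(-1565/23) = -109550/23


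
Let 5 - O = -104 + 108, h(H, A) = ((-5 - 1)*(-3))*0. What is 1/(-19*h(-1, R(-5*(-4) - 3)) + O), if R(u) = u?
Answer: 1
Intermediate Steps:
h(H, A) = 0 (h(H, A) = -6*(-3)*0 = 18*0 = 0)
O = 1 (O = 5 - (-104 + 108) = 5 - 1*4 = 5 - 4 = 1)
1/(-19*h(-1, R(-5*(-4) - 3)) + O) = 1/(-19*0 + 1) = 1/(0 + 1) = 1/1 = 1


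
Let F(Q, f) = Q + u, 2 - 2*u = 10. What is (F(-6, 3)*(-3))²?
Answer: 900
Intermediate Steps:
u = -4 (u = 1 - ½*10 = 1 - 5 = -4)
F(Q, f) = -4 + Q (F(Q, f) = Q - 4 = -4 + Q)
(F(-6, 3)*(-3))² = ((-4 - 6)*(-3))² = (-10*(-3))² = 30² = 900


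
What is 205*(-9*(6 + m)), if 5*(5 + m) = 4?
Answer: -3321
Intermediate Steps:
m = -21/5 (m = -5 + (⅕)*4 = -5 + ⅘ = -21/5 ≈ -4.2000)
205*(-9*(6 + m)) = 205*(-9*(6 - 21/5)) = 205*(-9*9/5) = 205*(-81/5) = -3321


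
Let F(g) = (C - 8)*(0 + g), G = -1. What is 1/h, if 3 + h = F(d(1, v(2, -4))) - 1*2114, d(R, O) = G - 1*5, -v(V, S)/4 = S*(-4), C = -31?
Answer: -1/1883 ≈ -0.00053107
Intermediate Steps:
v(V, S) = 16*S (v(V, S) = -4*S*(-4) = -(-16)*S = 16*S)
d(R, O) = -6 (d(R, O) = -1 - 1*5 = -1 - 5 = -6)
F(g) = -39*g (F(g) = (-31 - 8)*(0 + g) = -39*g)
h = -1883 (h = -3 + (-39*(-6) - 1*2114) = -3 + (234 - 2114) = -3 - 1880 = -1883)
1/h = 1/(-1883) = -1/1883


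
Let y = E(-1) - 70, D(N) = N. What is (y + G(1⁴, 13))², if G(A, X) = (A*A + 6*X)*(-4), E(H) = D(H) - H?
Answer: 148996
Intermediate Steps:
E(H) = 0 (E(H) = H - H = 0)
y = -70 (y = 0 - 70 = -70)
G(A, X) = -24*X - 4*A² (G(A, X) = (A² + 6*X)*(-4) = -24*X - 4*A²)
(y + G(1⁴, 13))² = (-70 + (-24*13 - 4*(1⁴)²))² = (-70 + (-312 - 4*1²))² = (-70 + (-312 - 4*1))² = (-70 + (-312 - 4))² = (-70 - 316)² = (-386)² = 148996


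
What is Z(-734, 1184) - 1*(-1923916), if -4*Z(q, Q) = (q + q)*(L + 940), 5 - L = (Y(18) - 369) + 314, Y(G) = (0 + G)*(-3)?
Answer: 2310734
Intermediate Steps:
Y(G) = -3*G (Y(G) = G*(-3) = -3*G)
L = 114 (L = 5 - ((-3*18 - 369) + 314) = 5 - ((-54 - 369) + 314) = 5 - (-423 + 314) = 5 - 1*(-109) = 5 + 109 = 114)
Z(q, Q) = -527*q (Z(q, Q) = -(q + q)*(114 + 940)/4 = -2*q*1054/4 = -527*q)
Z(-734, 1184) - 1*(-1923916) = -527*(-734) - 1*(-1923916) = 386818 + 1923916 = 2310734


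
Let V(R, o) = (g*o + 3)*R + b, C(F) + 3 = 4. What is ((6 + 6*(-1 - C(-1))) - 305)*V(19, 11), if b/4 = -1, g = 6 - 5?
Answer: -81482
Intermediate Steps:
g = 1
C(F) = 1 (C(F) = -3 + 4 = 1)
b = -4 (b = 4*(-1) = -4)
V(R, o) = -4 + R*(3 + o) (V(R, o) = (1*o + 3)*R - 4 = (o + 3)*R - 4 = (3 + o)*R - 4 = R*(3 + o) - 4 = -4 + R*(3 + o))
((6 + 6*(-1 - C(-1))) - 305)*V(19, 11) = ((6 + 6*(-1 - 1*1)) - 305)*(-4 + 3*19 + 19*11) = ((6 + 6*(-1 - 1)) - 305)*(-4 + 57 + 209) = ((6 + 6*(-2)) - 305)*262 = ((6 - 12) - 305)*262 = (-6 - 305)*262 = -311*262 = -81482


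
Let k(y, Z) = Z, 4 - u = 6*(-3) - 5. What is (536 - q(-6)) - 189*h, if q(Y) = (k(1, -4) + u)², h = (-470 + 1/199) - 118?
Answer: 22116472/199 ≈ 1.1114e+5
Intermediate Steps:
u = 27 (u = 4 - (6*(-3) - 5) = 4 - (-18 - 5) = 4 - 1*(-23) = 4 + 23 = 27)
h = -117011/199 (h = (-470 + 1/199) - 118 = -93529/199 - 118 = -117011/199 ≈ -588.00)
q(Y) = 529 (q(Y) = (-4 + 27)² = 23² = 529)
(536 - q(-6)) - 189*h = (536 - 1*529) - 189*(-117011/199) = (536 - 529) + 22115079/199 = 7 + 22115079/199 = 22116472/199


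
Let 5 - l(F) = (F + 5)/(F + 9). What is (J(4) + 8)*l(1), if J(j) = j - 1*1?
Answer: 242/5 ≈ 48.400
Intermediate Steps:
l(F) = 5 - (5 + F)/(9 + F) (l(F) = 5 - (F + 5)/(F + 9) = 5 - (5 + F)/(9 + F))
J(j) = -1 + j (J(j) = j - 1 = -1 + j)
(J(4) + 8)*l(1) = ((-1 + 4) + 8)*(4*(10 + 1)/(9 + 1)) = (3 + 8)*(4*11/10) = 11*(4*(⅒)*11) = 11*(22/5) = 242/5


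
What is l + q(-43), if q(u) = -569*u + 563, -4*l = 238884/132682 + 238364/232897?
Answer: 110490887935403/4414462822 ≈ 25029.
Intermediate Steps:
l = -3116499257/4414462822 (l = -(238884/132682 + 238364/232897)/4 = -(238884*(1/132682) + 238364*(1/232897))/4 = -(119442/66341 + 34052/33271)/4 = -¼*6232998514/2207231411 = -3116499257/4414462822 ≈ -0.70597)
q(u) = 563 - 569*u
l + q(-43) = -3116499257/4414462822 + (563 - 569*(-43)) = -3116499257/4414462822 + (563 + 24467) = -3116499257/4414462822 + 25030 = 110490887935403/4414462822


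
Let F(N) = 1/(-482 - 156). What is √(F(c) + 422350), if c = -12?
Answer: √171915032762/638 ≈ 649.88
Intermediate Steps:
F(N) = -1/638 (F(N) = 1/(-638) = -1/638)
√(F(c) + 422350) = √(-1/638 + 422350) = √(269459299/638) = √171915032762/638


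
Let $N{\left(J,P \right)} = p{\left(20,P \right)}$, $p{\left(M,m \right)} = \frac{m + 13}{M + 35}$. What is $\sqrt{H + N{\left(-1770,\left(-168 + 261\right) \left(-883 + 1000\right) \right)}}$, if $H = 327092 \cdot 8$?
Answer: $\frac{\sqrt{7916225570}}{55} \approx 1617.7$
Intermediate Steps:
$p{\left(M,m \right)} = \frac{13 + m}{35 + M}$
$N{\left(J,P \right)} = \frac{13}{55} + \frac{P}{55}$ ($N{\left(J,P \right)} = \frac{13 + P}{35 + 20} = \frac{13 + P}{55} = \frac{13}{55} + \frac{P}{55}$)
$H = 2616736$
$\sqrt{H + N{\left(-1770,\left(-168 + 261\right) \left(-883 + 1000\right) \right)}} = \sqrt{2616736 + \left(\frac{13}{55} + \frac{\left(-168 + 261\right) \left(-883 + 1000\right)}{55}\right)} = \sqrt{2616736 + \left(\frac{13}{55} + \frac{93 \cdot 117}{55}\right)} = \sqrt{2616736 + \left(\frac{13}{55} + \frac{1}{55} \cdot 10881\right)} = \sqrt{2616736 + \left(\frac{13}{55} + \frac{10881}{55}\right)} = \sqrt{2616736 + \frac{10894}{55}} = \sqrt{\frac{143931374}{55}} = \frac{\sqrt{7916225570}}{55}$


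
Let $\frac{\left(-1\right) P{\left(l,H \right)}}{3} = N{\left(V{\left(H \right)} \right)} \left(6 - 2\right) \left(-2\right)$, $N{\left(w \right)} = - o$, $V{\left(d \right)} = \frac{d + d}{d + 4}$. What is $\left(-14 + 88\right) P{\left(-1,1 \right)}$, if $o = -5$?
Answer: $8880$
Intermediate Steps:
$V{\left(d \right)} = \frac{2 d}{4 + d}$
$N{\left(w \right)} = 5$ ($N{\left(w \right)} = \left(-1\right) \left(-5\right) = 5$)
$P{\left(l,H \right)} = 120$ ($P{\left(l,H \right)} = - 3 \cdot 5 \left(6 - 2\right) \left(-2\right) = - 3 \cdot 5 \cdot 4 \left(-2\right) = - 3 \cdot 20 \left(-2\right) = \left(-3\right) \left(-40\right) = 120$)
$\left(-14 + 88\right) P{\left(-1,1 \right)} = \left(-14 + 88\right) 120 = 74 \cdot 120 = 8880$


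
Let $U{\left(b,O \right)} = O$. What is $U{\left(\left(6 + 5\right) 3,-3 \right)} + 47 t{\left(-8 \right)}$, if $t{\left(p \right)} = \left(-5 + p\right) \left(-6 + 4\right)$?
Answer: $1219$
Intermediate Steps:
$t{\left(p \right)} = 10 - 2 p$ ($t{\left(p \right)} = \left(-5 + p\right) \left(-2\right) = 10 - 2 p$)
$U{\left(\left(6 + 5\right) 3,-3 \right)} + 47 t{\left(-8 \right)} = -3 + 47 \left(10 - -16\right) = -3 + 47 \left(10 + 16\right) = -3 + 47 \cdot 26 = -3 + 1222 = 1219$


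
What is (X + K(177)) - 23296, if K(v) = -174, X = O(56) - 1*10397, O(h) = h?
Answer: -33811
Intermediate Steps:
X = -10341 (X = 56 - 1*10397 = 56 - 10397 = -10341)
(X + K(177)) - 23296 = (-10341 - 174) - 23296 = -10515 - 23296 = -33811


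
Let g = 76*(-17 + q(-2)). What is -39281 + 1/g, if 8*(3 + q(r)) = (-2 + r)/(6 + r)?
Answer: -120160581/3059 ≈ -39281.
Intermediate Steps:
q(r) = -3 + (-2 + r)/(8*(6 + r)) (q(r) = -3 + ((-2 + r)/(6 + r))/8 = -3 + (-2 + r)/(8*(6 + r)))
g = -3059/2 (g = 76*(-17 + (-146 - 23*(-2))/(8*(6 - 2))) = 76*(-17 + (⅛)*(-146 + 46)/4) = 76*(-17 + (⅛)*(¼)*(-100)) = 76*(-17 - 25/8) = 76*(-161/8) = -3059/2 ≈ -1529.5)
-39281 + 1/g = -39281 + 1/(-3059/2) = -39281 - 2/3059 = -120160581/3059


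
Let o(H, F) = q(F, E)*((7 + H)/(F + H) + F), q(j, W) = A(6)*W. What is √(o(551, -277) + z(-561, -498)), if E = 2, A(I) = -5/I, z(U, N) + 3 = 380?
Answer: √141095067/411 ≈ 28.901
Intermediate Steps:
z(U, N) = 377 (z(U, N) = -3 + 380 = 377)
q(j, W) = -5*W/6 (q(j, W) = (-5/6)*W = (-5*⅙)*W = -5*W/6)
o(H, F) = -5*F/3 - 5*(7 + H)/(3*(F + H)) (o(H, F) = (-⅚*2)*((7 + H)/(F + H) + F) = -5*((7 + H)/(F + H) + F)/3 = -5*(F + (7 + H)/(F + H))/3 = -5*F/3 - 5*(7 + H)/(3*(F + H)))
√(o(551, -277) + z(-561, -498)) = √(5*(-7 - 1*551 - 1*(-277)² - 1*(-277)*551)/(3*(-277 + 551)) + 377) = √((5/3)*(-7 - 551 - 1*76729 + 152627)/274 + 377) = √((5/3)*(1/274)*(-7 - 551 - 76729 + 152627) + 377) = √((5/3)*(1/274)*75340 + 377) = √(188350/411 + 377) = √(343297/411) = √141095067/411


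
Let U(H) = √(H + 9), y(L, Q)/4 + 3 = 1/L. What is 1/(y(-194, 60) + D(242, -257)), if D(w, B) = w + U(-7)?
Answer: 1081938/248814023 - 9409*√2/497628046 ≈ 0.0043216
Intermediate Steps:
y(L, Q) = -12 + 4/L
U(H) = √(9 + H)
D(w, B) = w + √2 (D(w, B) = w + √(9 - 7) = w + √2)
1/(y(-194, 60) + D(242, -257)) = 1/((-12 + 4/(-194)) + (242 + √2)) = 1/((-12 + 4*(-1/194)) + (242 + √2)) = 1/((-12 - 2/97) + (242 + √2)) = 1/(-1166/97 + (242 + √2)) = 1/(22308/97 + √2)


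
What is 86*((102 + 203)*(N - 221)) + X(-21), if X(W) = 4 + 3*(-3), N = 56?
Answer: -4327955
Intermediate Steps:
X(W) = -5 (X(W) = 4 - 9 = -5)
86*((102 + 203)*(N - 221)) + X(-21) = 86*((102 + 203)*(56 - 221)) - 5 = 86*(305*(-165)) - 5 = 86*(-50325) - 5 = -4327950 - 5 = -4327955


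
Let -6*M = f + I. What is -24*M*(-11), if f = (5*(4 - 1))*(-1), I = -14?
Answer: 1276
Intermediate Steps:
f = -15 (f = (5*3)*(-1) = 15*(-1) = -15)
M = 29/6 (M = -(-15 - 14)/6 = -⅙*(-29) = 29/6 ≈ 4.8333)
-24*M*(-11) = -24*29/6*(-11) = -116*(-11) = 1276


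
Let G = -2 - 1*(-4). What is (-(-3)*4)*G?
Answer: 24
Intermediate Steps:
G = 2 (G = -2 + 4 = 2)
(-(-3)*4)*G = -(-3)*4*2 = -1*(-12)*2 = 12*2 = 24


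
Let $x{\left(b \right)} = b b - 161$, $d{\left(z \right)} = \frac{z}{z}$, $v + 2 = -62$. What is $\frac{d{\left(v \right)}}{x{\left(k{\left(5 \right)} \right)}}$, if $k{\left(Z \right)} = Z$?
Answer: $- \frac{1}{136} \approx -0.0073529$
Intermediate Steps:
$v = -64$ ($v = -2 - 62 = -64$)
$d{\left(z \right)} = 1$
$x{\left(b \right)} = -161 + b^{2}$ ($x{\left(b \right)} = b^{2} - 161 = -161 + b^{2}$)
$\frac{d{\left(v \right)}}{x{\left(k{\left(5 \right)} \right)}} = 1 \frac{1}{-161 + 5^{2}} = 1 \frac{1}{-161 + 25} = 1 \frac{1}{-136} = 1 \left(- \frac{1}{136}\right) = - \frac{1}{136}$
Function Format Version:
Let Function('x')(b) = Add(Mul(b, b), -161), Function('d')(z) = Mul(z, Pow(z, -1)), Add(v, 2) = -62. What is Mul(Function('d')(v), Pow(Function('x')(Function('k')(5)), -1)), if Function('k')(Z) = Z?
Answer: Rational(-1, 136) ≈ -0.0073529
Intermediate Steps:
v = -64 (v = Add(-2, -62) = -64)
Function('d')(z) = 1
Function('x')(b) = Add(-161, Pow(b, 2)) (Function('x')(b) = Add(Pow(b, 2), -161) = Add(-161, Pow(b, 2)))
Mul(Function('d')(v), Pow(Function('x')(Function('k')(5)), -1)) = Mul(1, Pow(Add(-161, Pow(5, 2)), -1)) = Mul(1, Pow(Add(-161, 25), -1)) = Mul(1, Pow(-136, -1)) = Mul(1, Rational(-1, 136)) = Rational(-1, 136)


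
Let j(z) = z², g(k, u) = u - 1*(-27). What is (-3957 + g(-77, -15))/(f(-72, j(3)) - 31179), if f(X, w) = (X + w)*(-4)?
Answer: 1315/10309 ≈ 0.12756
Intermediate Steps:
g(k, u) = 27 + u (g(k, u) = u + 27 = 27 + u)
f(X, w) = -4*X - 4*w
(-3957 + g(-77, -15))/(f(-72, j(3)) - 31179) = (-3957 + (27 - 15))/((-4*(-72) - 4*3²) - 31179) = (-3957 + 12)/((288 - 4*9) - 31179) = -3945/((288 - 36) - 31179) = -3945/(252 - 31179) = -3945/(-30927) = -3945*(-1/30927) = 1315/10309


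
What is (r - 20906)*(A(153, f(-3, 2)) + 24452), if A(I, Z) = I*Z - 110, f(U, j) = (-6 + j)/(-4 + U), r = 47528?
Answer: 4552521732/7 ≈ 6.5036e+8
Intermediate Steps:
f(U, j) = (-6 + j)/(-4 + U)
A(I, Z) = -110 + I*Z
(r - 20906)*(A(153, f(-3, 2)) + 24452) = (47528 - 20906)*((-110 + 153*((-6 + 2)/(-4 - 3))) + 24452) = 26622*((-110 + 153*(-4/(-7))) + 24452) = 26622*((-110 + 153*(-⅐*(-4))) + 24452) = 26622*((-110 + 153*(4/7)) + 24452) = 26622*((-110 + 612/7) + 24452) = 26622*(-158/7 + 24452) = 26622*(171006/7) = 4552521732/7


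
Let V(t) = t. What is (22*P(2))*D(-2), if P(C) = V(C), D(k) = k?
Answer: -88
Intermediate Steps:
P(C) = C
(22*P(2))*D(-2) = (22*2)*(-2) = 44*(-2) = -88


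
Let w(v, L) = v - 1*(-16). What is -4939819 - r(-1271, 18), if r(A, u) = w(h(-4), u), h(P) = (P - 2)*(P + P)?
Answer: -4939883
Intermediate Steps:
h(P) = 2*P*(-2 + P) (h(P) = (-2 + P)*(2*P) = 2*P*(-2 + P))
w(v, L) = 16 + v (w(v, L) = v + 16 = 16 + v)
r(A, u) = 64 (r(A, u) = 16 + 2*(-4)*(-2 - 4) = 16 + 2*(-4)*(-6) = 16 + 48 = 64)
-4939819 - r(-1271, 18) = -4939819 - 1*64 = -4939819 - 64 = -4939883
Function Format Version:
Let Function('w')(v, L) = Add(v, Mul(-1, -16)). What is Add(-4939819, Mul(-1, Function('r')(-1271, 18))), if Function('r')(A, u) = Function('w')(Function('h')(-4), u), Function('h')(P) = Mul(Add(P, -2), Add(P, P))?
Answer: -4939883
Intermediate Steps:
Function('h')(P) = Mul(2, P, Add(-2, P)) (Function('h')(P) = Mul(Add(-2, P), Mul(2, P)) = Mul(2, P, Add(-2, P)))
Function('w')(v, L) = Add(16, v) (Function('w')(v, L) = Add(v, 16) = Add(16, v))
Function('r')(A, u) = 64 (Function('r')(A, u) = Add(16, Mul(2, -4, Add(-2, -4))) = Add(16, Mul(2, -4, -6)) = Add(16, 48) = 64)
Add(-4939819, Mul(-1, Function('r')(-1271, 18))) = Add(-4939819, Mul(-1, 64)) = Add(-4939819, -64) = -4939883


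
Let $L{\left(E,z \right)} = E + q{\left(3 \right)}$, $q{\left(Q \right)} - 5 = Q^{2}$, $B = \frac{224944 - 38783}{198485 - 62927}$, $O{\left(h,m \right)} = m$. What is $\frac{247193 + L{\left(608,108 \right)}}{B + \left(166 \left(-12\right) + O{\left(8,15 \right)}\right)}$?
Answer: $- \frac{6718661154}{53562401} \approx -125.44$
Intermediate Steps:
$B = \frac{186161}{135558} \approx 1.3733$
$q{\left(Q \right)} = 5 + Q^{2}$
$L{\left(E,z \right)} = 14 + E$ ($L{\left(E,z \right)} = E + \left(5 + 3^{2}\right) = E + \left(5 + 9\right) = E + 14 = 14 + E$)
$\frac{247193 + L{\left(608,108 \right)}}{B + \left(166 \left(-12\right) + O{\left(8,15 \right)}\right)} = \frac{247193 + \left(14 + 608\right)}{\frac{186161}{135558} + \left(166 \left(-12\right) + 15\right)} = \frac{247193 + 622}{\frac{186161}{135558} + \left(-1992 + 15\right)} = \frac{247815}{\frac{186161}{135558} - 1977} = \frac{247815}{- \frac{267812005}{135558}} = 247815 \left(- \frac{135558}{267812005}\right) = - \frac{6718661154}{53562401}$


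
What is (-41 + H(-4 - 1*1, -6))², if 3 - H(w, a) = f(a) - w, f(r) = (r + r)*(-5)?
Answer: 10609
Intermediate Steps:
f(r) = -10*r (f(r) = (2*r)*(-5) = -10*r)
H(w, a) = 3 + w + 10*a (H(w, a) = 3 - (-10*a - w) = 3 - (-w - 10*a) = 3 + (w + 10*a) = 3 + w + 10*a)
(-41 + H(-4 - 1*1, -6))² = (-41 + (3 + (-4 - 1*1) + 10*(-6)))² = (-41 + (3 + (-4 - 1) - 60))² = (-41 + (3 - 5 - 60))² = (-41 - 62)² = (-103)² = 10609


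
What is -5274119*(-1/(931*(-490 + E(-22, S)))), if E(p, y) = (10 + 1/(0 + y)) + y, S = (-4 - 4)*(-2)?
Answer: -84385904/6910813 ≈ -12.211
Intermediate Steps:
S = 16 (S = -8*(-2) = 16)
E(p, y) = 10 + y + 1/y (E(p, y) = (10 + 1/y) + y = 10 + y + 1/y)
-5274119*(-1/(931*(-490 + E(-22, S)))) = -5274119*(-1/(931*(-490 + (10 + 16 + 1/16)))) = -5274119*(-1/(931*(-490 + 417/16))) = -5274119/((-7423/16*(-931))) = -5274119/6910813/16 = -5274119*16/6910813 = -84385904/6910813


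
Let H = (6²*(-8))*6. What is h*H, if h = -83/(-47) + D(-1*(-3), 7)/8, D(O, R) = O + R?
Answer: -244944/47 ≈ -5211.6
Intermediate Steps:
h = 567/188 (h = -83/(-47) + (-1*(-3) + 7)/8 = -83*(-1/47) + (3 + 7)*(⅛) = 83/47 + 10*(⅛) = 83/47 + 5/4 = 567/188 ≈ 3.0160)
H = -1728 (H = (36*(-8))*6 = -288*6 = -1728)
h*H = (567/188)*(-1728) = -244944/47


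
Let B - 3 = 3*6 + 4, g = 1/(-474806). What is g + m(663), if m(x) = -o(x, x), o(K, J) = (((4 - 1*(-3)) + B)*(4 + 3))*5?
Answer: -531782721/474806 ≈ -1120.0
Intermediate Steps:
g = -1/474806 ≈ -2.1061e-6
B = 25 (B = 3 + (3*6 + 4) = 3 + (18 + 4) = 3 + 22 = 25)
o(K, J) = 1120 (o(K, J) = (((4 - 1*(-3)) + 25)*(4 + 3))*5 = (((4 + 3) + 25)*7)*5 = ((7 + 25)*7)*5 = (32*7)*5 = 224*5 = 1120)
m(x) = -1120 (m(x) = -1*1120 = -1120)
g + m(663) = -1/474806 - 1120 = -531782721/474806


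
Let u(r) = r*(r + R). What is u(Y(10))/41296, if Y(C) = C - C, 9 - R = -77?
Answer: 0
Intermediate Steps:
R = 86 (R = 9 - 1*(-77) = 9 + 77 = 86)
Y(C) = 0
u(r) = r*(86 + r) (u(r) = r*(r + 86) = r*(86 + r))
u(Y(10))/41296 = (0*(86 + 0))/41296 = (0*86)*(1/41296) = 0*(1/41296) = 0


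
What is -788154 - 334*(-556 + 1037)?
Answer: -948808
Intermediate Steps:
-788154 - 334*(-556 + 1037) = -788154 - 334*481 = -788154 - 1*160654 = -788154 - 160654 = -948808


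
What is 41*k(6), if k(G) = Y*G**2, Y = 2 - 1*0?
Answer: 2952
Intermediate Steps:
Y = 2 (Y = 2 + 0 = 2)
k(G) = 2*G**2
41*k(6) = 41*(2*6**2) = 41*(2*36) = 41*72 = 2952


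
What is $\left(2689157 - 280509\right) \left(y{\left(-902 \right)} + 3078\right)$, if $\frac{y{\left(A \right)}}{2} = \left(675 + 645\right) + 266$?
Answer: $15054050000$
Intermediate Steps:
$y{\left(A \right)} = 3172$ ($y{\left(A \right)} = 2 \left(\left(675 + 645\right) + 266\right) = 2 \left(1320 + 266\right) = 2 \cdot 1586 = 3172$)
$\left(2689157 - 280509\right) \left(y{\left(-902 \right)} + 3078\right) = \left(2689157 - 280509\right) \left(3172 + 3078\right) = 2408648 \cdot 6250 = 15054050000$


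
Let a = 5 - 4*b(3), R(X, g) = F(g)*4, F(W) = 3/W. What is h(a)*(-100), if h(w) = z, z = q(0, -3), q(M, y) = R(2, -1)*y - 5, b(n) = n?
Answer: -3100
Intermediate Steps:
R(X, g) = 12/g (R(X, g) = (3/g)*4 = 12/g)
a = -7 (a = 5 - 4*3 = 5 - 12 = -7)
q(M, y) = -5 - 12*y (q(M, y) = (12/(-1))*y - 5 = (12*(-1))*y - 5 = -12*y - 5 = -5 - 12*y)
z = 31 (z = -5 - 12*(-3) = -5 + 36 = 31)
h(w) = 31
h(a)*(-100) = 31*(-100) = -3100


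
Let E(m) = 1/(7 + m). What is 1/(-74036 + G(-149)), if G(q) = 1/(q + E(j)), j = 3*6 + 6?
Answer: -4618/341898279 ≈ -1.3507e-5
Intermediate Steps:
j = 24 (j = 18 + 6 = 24)
G(q) = 1/(1/31 + q) (G(q) = 1/(q + 1/(7 + 24)) = 1/(q + 1/31) = 1/(1/31 + q))
1/(-74036 + G(-149)) = 1/(-74036 + 31/(1 + 31*(-149))) = 1/(-74036 + 31/(1 - 4619)) = 1/(-74036 + 31/(-4618)) = 1/(-74036 + 31*(-1/4618)) = 1/(-74036 - 31/4618) = 1/(-341898279/4618) = -4618/341898279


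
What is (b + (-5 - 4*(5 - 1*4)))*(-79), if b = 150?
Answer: -11139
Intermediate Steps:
(b + (-5 - 4*(5 - 1*4)))*(-79) = (150 + (-5 - 4*(5 - 1*4)))*(-79) = (150 + (-5 - 4*(5 - 4)))*(-79) = (150 + (-5 - 4*1))*(-79) = (150 + (-5 - 4))*(-79) = (150 - 9)*(-79) = 141*(-79) = -11139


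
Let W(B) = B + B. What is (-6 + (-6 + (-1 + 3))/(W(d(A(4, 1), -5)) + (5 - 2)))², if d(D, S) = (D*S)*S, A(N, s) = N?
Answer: 1493284/41209 ≈ 36.237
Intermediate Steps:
d(D, S) = D*S²
W(B) = 2*B
(-6 + (-6 + (-1 + 3))/(W(d(A(4, 1), -5)) + (5 - 2)))² = (-6 + (-6 + (-1 + 3))/(2*(4*(-5)²) + (5 - 2)))² = (-6 + (-6 + 2)/(2*(4*25) + 3))² = (-6 - 4/(2*100 + 3))² = (-6 - 4/(200 + 3))² = (-6 - 4/203)² = (-1222/203)² = 1493284/41209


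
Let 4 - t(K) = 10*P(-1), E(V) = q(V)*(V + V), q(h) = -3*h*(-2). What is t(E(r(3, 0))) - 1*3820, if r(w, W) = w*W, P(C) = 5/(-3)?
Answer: -11398/3 ≈ -3799.3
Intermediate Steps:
P(C) = -5/3 (P(C) = 5*(-⅓) = -5/3)
q(h) = 6*h
r(w, W) = W*w
E(V) = 12*V² (E(V) = (6*V)*(V + V) = (6*V)*(2*V) = 12*V²)
t(K) = 62/3 (t(K) = 4 - 10*(-5)/3 = 4 - 1*(-50/3) = 4 + 50/3 = 62/3)
t(E(r(3, 0))) - 1*3820 = 62/3 - 1*3820 = 62/3 - 3820 = -11398/3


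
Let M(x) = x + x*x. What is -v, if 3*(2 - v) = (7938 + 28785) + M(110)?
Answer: 16309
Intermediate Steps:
M(x) = x + x**2
v = -16309 (v = 2 - ((7938 + 28785) + 110*(1 + 110))/3 = 2 - (36723 + 110*111)/3 = 2 - (36723 + 12210)/3 = 2 - 1/3*48933 = 2 - 16311 = -16309)
-v = -1*(-16309) = 16309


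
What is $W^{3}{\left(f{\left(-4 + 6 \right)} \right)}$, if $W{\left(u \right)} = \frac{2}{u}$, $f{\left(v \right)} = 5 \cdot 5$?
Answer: $\frac{8}{15625} \approx 0.000512$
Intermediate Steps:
$f{\left(v \right)} = 25$
$W^{3}{\left(f{\left(-4 + 6 \right)} \right)} = \left(\frac{2}{25}\right)^{3} = \frac{8}{15625}$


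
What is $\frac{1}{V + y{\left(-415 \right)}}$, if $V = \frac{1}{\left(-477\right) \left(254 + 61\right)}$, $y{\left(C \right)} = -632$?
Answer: $- \frac{150255}{94961161} \approx -0.0015823$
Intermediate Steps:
$V = - \frac{1}{150255}$ ($V = \frac{1}{\left(-477\right) 315} = \frac{1}{-150255} = - \frac{1}{150255} \approx -6.6554 \cdot 10^{-6}$)
$\frac{1}{V + y{\left(-415 \right)}} = \frac{1}{- \frac{1}{150255} - 632} = \frac{1}{- \frac{94961161}{150255}} = - \frac{150255}{94961161}$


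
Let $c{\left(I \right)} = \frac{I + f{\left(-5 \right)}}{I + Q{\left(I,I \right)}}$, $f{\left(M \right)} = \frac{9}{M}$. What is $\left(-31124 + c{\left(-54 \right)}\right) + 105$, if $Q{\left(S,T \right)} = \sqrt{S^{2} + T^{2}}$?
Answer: $- \frac{930601}{30} - \frac{31 \sqrt{2}}{30} \approx -31022.0$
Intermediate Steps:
$c{\left(I \right)} = \frac{- \frac{9}{5} + I}{I + \sqrt{2} \sqrt{I^{2}}}$ ($c{\left(I \right)} = \frac{I + \frac{9}{-5}}{I + \sqrt{I^{2} + I^{2}}} = \frac{I + 9 \left(- \frac{1}{5}\right)}{I + \sqrt{2 I^{2}}} = \frac{I - \frac{9}{5}}{I + \sqrt{2} \sqrt{I^{2}}} = \frac{- \frac{9}{5} + I}{I + \sqrt{2} \sqrt{I^{2}}}$)
$\left(-31124 + c{\left(-54 \right)}\right) + 105 = \left(-31124 + \frac{- \frac{9}{5} - 54}{-54 + \sqrt{2} \sqrt{\left(-54\right)^{2}}}\right) + 105 = \left(-31124 + \frac{1}{-54 + \sqrt{2} \sqrt{2916}} \left(- \frac{279}{5}\right)\right) + 105 = \left(-31124 + \frac{1}{-54 + \sqrt{2} \cdot 54} \left(- \frac{279}{5}\right)\right) + 105 = \left(-31124 + \frac{1}{-54 + 54 \sqrt{2}} \left(- \frac{279}{5}\right)\right) + 105 = \left(-31124 - \frac{279}{5 \left(-54 + 54 \sqrt{2}\right)}\right) + 105 = -31019 - \frac{279}{5 \left(-54 + 54 \sqrt{2}\right)}$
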